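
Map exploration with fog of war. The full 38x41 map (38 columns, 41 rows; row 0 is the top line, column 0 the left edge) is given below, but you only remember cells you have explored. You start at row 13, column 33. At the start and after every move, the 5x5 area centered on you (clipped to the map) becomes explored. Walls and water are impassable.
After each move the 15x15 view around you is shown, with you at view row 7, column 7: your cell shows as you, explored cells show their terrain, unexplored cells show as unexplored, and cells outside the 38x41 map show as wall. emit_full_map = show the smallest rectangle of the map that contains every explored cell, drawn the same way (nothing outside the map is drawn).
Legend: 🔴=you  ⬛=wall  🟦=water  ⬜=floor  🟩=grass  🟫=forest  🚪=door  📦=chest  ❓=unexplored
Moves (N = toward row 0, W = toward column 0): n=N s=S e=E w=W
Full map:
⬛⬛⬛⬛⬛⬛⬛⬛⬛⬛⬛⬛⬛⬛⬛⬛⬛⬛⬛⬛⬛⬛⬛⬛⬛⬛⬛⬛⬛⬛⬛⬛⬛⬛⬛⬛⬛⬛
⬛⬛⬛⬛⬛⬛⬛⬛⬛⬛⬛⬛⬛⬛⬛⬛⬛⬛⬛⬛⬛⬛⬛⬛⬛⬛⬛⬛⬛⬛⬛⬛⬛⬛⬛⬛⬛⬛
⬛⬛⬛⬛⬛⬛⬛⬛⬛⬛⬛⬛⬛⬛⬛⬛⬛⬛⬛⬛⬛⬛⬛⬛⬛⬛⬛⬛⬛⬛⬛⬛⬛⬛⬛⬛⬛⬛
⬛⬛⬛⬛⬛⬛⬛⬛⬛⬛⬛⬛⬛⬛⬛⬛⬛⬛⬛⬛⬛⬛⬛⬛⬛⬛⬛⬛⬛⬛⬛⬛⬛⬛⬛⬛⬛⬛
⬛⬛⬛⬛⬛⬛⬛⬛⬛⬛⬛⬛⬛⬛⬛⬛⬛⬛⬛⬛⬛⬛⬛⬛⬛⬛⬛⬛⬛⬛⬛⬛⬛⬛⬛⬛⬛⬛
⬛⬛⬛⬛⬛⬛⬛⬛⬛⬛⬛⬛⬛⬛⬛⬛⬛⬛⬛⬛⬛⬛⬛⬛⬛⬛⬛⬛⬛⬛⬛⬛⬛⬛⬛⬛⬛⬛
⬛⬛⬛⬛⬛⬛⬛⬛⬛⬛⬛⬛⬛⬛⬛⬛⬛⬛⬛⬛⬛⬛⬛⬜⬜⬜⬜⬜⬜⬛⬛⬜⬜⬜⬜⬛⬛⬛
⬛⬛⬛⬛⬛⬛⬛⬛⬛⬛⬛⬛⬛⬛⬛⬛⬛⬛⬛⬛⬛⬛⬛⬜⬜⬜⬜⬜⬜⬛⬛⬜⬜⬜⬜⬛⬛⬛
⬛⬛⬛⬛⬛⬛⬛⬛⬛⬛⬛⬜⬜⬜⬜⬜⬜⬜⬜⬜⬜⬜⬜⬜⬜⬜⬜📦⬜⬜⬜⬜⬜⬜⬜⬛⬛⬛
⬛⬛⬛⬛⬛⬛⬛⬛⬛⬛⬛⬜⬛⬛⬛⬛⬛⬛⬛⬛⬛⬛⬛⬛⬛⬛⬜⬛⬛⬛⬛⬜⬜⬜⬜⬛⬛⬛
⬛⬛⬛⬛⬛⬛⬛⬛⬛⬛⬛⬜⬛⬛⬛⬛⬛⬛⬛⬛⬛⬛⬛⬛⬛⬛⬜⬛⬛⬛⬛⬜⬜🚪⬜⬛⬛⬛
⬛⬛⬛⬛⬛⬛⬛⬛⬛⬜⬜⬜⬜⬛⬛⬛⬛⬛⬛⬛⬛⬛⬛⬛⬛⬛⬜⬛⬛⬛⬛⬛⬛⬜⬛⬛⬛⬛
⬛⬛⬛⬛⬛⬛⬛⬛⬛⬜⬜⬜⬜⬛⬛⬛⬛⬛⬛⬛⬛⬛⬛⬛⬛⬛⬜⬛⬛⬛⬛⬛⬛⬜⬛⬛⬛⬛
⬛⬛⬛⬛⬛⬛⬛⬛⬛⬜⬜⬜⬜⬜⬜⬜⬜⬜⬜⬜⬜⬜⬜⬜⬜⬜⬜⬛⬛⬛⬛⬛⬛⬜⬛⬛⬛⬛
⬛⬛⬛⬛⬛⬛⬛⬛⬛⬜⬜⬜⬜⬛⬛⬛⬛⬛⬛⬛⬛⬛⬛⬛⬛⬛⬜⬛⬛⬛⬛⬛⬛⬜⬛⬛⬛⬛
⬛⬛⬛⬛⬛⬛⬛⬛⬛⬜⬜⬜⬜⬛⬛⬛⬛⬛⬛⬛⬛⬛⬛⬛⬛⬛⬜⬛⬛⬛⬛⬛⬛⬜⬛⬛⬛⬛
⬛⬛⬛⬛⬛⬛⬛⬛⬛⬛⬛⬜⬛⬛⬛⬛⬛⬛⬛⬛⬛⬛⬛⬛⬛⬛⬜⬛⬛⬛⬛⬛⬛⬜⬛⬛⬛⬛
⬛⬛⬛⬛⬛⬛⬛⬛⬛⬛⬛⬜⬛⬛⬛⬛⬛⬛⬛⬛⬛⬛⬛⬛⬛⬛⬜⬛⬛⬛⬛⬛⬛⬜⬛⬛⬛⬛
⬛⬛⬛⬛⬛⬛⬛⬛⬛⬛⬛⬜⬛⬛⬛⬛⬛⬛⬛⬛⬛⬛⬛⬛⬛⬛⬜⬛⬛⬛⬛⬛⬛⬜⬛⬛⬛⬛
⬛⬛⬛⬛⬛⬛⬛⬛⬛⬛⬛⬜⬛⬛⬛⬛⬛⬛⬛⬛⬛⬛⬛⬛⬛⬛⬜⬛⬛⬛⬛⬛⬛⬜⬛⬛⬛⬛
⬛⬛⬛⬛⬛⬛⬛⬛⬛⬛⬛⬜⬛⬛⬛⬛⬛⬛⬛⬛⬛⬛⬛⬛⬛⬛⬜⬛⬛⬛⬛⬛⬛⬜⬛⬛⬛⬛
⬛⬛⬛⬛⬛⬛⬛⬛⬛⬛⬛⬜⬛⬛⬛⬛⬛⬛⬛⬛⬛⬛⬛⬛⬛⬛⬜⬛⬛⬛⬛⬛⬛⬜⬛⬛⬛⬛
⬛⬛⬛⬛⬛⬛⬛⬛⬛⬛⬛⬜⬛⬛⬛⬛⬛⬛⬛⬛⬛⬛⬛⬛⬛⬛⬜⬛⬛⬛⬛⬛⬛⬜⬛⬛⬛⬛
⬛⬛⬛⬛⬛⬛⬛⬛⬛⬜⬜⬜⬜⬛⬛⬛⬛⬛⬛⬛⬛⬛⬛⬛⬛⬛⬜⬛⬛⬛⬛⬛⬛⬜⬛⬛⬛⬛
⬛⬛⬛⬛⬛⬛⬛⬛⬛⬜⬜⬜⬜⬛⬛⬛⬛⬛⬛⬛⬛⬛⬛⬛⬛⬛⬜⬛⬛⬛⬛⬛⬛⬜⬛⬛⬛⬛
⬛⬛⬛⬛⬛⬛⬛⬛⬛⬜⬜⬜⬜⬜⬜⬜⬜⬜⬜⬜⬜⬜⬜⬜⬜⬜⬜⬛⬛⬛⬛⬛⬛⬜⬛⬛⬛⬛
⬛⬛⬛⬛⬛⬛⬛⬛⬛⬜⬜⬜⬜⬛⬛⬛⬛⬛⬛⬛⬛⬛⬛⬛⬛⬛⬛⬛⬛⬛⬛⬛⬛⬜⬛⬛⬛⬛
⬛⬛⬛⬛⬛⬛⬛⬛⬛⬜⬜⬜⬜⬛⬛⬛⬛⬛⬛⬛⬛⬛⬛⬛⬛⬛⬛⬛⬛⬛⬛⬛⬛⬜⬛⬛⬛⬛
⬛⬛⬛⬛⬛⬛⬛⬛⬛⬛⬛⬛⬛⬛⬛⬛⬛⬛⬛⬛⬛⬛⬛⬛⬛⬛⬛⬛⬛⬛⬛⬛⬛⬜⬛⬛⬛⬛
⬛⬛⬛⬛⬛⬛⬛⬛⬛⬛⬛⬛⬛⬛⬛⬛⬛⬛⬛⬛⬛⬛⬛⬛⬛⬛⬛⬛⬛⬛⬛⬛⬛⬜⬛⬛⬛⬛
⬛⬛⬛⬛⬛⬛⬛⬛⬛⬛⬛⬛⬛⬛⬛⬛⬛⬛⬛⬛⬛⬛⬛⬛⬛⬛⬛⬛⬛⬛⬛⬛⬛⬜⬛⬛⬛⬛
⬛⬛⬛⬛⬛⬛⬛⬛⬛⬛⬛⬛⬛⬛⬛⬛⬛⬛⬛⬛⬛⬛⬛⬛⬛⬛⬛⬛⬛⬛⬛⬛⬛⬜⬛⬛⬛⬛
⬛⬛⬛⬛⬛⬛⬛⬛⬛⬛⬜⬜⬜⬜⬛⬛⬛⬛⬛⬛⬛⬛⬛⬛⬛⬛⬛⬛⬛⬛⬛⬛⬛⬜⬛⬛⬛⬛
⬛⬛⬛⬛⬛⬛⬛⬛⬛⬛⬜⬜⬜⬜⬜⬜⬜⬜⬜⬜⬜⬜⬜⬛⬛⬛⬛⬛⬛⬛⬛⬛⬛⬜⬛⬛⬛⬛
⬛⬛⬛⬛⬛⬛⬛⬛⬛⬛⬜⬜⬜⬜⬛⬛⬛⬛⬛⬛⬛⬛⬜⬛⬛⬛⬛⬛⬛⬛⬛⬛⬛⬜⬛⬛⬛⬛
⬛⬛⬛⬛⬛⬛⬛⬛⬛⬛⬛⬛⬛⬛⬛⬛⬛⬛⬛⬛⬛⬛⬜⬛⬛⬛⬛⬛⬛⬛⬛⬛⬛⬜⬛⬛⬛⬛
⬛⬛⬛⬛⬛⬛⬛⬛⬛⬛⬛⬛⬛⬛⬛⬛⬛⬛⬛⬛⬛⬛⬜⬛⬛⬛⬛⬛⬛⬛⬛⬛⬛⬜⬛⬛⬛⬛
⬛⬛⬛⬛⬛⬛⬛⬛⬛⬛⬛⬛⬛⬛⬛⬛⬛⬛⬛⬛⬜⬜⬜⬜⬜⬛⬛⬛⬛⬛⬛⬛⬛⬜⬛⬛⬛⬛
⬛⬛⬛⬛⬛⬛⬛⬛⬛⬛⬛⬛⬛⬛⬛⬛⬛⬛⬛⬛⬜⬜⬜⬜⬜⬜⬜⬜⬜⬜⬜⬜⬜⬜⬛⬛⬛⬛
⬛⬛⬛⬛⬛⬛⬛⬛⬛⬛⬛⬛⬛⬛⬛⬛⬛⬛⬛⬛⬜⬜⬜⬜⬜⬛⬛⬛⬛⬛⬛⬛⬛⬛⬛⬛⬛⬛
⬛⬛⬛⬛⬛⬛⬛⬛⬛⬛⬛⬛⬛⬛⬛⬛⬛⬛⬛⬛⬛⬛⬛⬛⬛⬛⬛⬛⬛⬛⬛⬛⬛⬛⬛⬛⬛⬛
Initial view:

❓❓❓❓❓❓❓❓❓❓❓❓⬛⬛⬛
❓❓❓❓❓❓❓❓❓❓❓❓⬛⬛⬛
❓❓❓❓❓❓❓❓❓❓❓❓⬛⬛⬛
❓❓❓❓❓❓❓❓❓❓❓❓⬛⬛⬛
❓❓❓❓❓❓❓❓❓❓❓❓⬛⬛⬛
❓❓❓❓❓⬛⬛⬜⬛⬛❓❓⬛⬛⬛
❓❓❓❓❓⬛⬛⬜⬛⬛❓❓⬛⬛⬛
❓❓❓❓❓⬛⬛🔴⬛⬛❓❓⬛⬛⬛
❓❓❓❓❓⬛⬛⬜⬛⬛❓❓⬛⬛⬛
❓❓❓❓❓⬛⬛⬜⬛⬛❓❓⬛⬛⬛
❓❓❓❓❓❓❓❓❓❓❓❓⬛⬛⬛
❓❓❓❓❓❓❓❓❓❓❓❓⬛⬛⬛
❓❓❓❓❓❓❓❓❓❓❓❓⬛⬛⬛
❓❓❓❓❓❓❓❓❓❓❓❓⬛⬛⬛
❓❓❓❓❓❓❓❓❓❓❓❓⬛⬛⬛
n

❓❓❓❓❓❓❓❓❓❓❓❓⬛⬛⬛
❓❓❓❓❓❓❓❓❓❓❓❓⬛⬛⬛
❓❓❓❓❓❓❓❓❓❓❓❓⬛⬛⬛
❓❓❓❓❓❓❓❓❓❓❓❓⬛⬛⬛
❓❓❓❓❓❓❓❓❓❓❓❓⬛⬛⬛
❓❓❓❓❓⬜⬜🚪⬜⬛❓❓⬛⬛⬛
❓❓❓❓❓⬛⬛⬜⬛⬛❓❓⬛⬛⬛
❓❓❓❓❓⬛⬛🔴⬛⬛❓❓⬛⬛⬛
❓❓❓❓❓⬛⬛⬜⬛⬛❓❓⬛⬛⬛
❓❓❓❓❓⬛⬛⬜⬛⬛❓❓⬛⬛⬛
❓❓❓❓❓⬛⬛⬜⬛⬛❓❓⬛⬛⬛
❓❓❓❓❓❓❓❓❓❓❓❓⬛⬛⬛
❓❓❓❓❓❓❓❓❓❓❓❓⬛⬛⬛
❓❓❓❓❓❓❓❓❓❓❓❓⬛⬛⬛
❓❓❓❓❓❓❓❓❓❓❓❓⬛⬛⬛

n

❓❓❓❓❓❓❓❓❓❓❓❓⬛⬛⬛
❓❓❓❓❓❓❓❓❓❓❓❓⬛⬛⬛
❓❓❓❓❓❓❓❓❓❓❓❓⬛⬛⬛
❓❓❓❓❓❓❓❓❓❓❓❓⬛⬛⬛
❓❓❓❓❓❓❓❓❓❓❓❓⬛⬛⬛
❓❓❓❓❓⬜⬜⬜⬜⬛❓❓⬛⬛⬛
❓❓❓❓❓⬜⬜🚪⬜⬛❓❓⬛⬛⬛
❓❓❓❓❓⬛⬛🔴⬛⬛❓❓⬛⬛⬛
❓❓❓❓❓⬛⬛⬜⬛⬛❓❓⬛⬛⬛
❓❓❓❓❓⬛⬛⬜⬛⬛❓❓⬛⬛⬛
❓❓❓❓❓⬛⬛⬜⬛⬛❓❓⬛⬛⬛
❓❓❓❓❓⬛⬛⬜⬛⬛❓❓⬛⬛⬛
❓❓❓❓❓❓❓❓❓❓❓❓⬛⬛⬛
❓❓❓❓❓❓❓❓❓❓❓❓⬛⬛⬛
❓❓❓❓❓❓❓❓❓❓❓❓⬛⬛⬛

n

❓❓❓❓❓❓❓❓❓❓❓❓⬛⬛⬛
❓❓❓❓❓❓❓❓❓❓❓❓⬛⬛⬛
❓❓❓❓❓❓❓❓❓❓❓❓⬛⬛⬛
❓❓❓❓❓❓❓❓❓❓❓❓⬛⬛⬛
❓❓❓❓❓❓❓❓❓❓❓❓⬛⬛⬛
❓❓❓❓❓⬜⬜⬜⬜⬛❓❓⬛⬛⬛
❓❓❓❓❓⬜⬜⬜⬜⬛❓❓⬛⬛⬛
❓❓❓❓❓⬜⬜🔴⬜⬛❓❓⬛⬛⬛
❓❓❓❓❓⬛⬛⬜⬛⬛❓❓⬛⬛⬛
❓❓❓❓❓⬛⬛⬜⬛⬛❓❓⬛⬛⬛
❓❓❓❓❓⬛⬛⬜⬛⬛❓❓⬛⬛⬛
❓❓❓❓❓⬛⬛⬜⬛⬛❓❓⬛⬛⬛
❓❓❓❓❓⬛⬛⬜⬛⬛❓❓⬛⬛⬛
❓❓❓❓❓❓❓❓❓❓❓❓⬛⬛⬛
❓❓❓❓❓❓❓❓❓❓❓❓⬛⬛⬛

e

❓❓❓❓❓❓❓❓❓❓❓⬛⬛⬛⬛
❓❓❓❓❓❓❓❓❓❓❓⬛⬛⬛⬛
❓❓❓❓❓❓❓❓❓❓❓⬛⬛⬛⬛
❓❓❓❓❓❓❓❓❓❓❓⬛⬛⬛⬛
❓❓❓❓❓❓❓❓❓❓❓⬛⬛⬛⬛
❓❓❓❓⬜⬜⬜⬜⬛⬛❓⬛⬛⬛⬛
❓❓❓❓⬜⬜⬜⬜⬛⬛❓⬛⬛⬛⬛
❓❓❓❓⬜⬜🚪🔴⬛⬛❓⬛⬛⬛⬛
❓❓❓❓⬛⬛⬜⬛⬛⬛❓⬛⬛⬛⬛
❓❓❓❓⬛⬛⬜⬛⬛⬛❓⬛⬛⬛⬛
❓❓❓❓⬛⬛⬜⬛⬛❓❓⬛⬛⬛⬛
❓❓❓❓⬛⬛⬜⬛⬛❓❓⬛⬛⬛⬛
❓❓❓❓⬛⬛⬜⬛⬛❓❓⬛⬛⬛⬛
❓❓❓❓❓❓❓❓❓❓❓⬛⬛⬛⬛
❓❓❓❓❓❓❓❓❓❓❓⬛⬛⬛⬛

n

❓❓❓❓❓❓❓❓❓❓❓⬛⬛⬛⬛
❓❓❓❓❓❓❓❓❓❓❓⬛⬛⬛⬛
❓❓❓❓❓❓❓❓❓❓❓⬛⬛⬛⬛
❓❓❓❓❓❓❓❓❓❓❓⬛⬛⬛⬛
❓❓❓❓❓❓❓❓❓❓❓⬛⬛⬛⬛
❓❓❓❓❓⬜⬜⬜⬛⬛❓⬛⬛⬛⬛
❓❓❓❓⬜⬜⬜⬜⬛⬛❓⬛⬛⬛⬛
❓❓❓❓⬜⬜⬜🔴⬛⬛❓⬛⬛⬛⬛
❓❓❓❓⬜⬜🚪⬜⬛⬛❓⬛⬛⬛⬛
❓❓❓❓⬛⬛⬜⬛⬛⬛❓⬛⬛⬛⬛
❓❓❓❓⬛⬛⬜⬛⬛⬛❓⬛⬛⬛⬛
❓❓❓❓⬛⬛⬜⬛⬛❓❓⬛⬛⬛⬛
❓❓❓❓⬛⬛⬜⬛⬛❓❓⬛⬛⬛⬛
❓❓❓❓⬛⬛⬜⬛⬛❓❓⬛⬛⬛⬛
❓❓❓❓❓❓❓❓❓❓❓⬛⬛⬛⬛

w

❓❓❓❓❓❓❓❓❓❓❓❓⬛⬛⬛
❓❓❓❓❓❓❓❓❓❓❓❓⬛⬛⬛
❓❓❓❓❓❓❓❓❓❓❓❓⬛⬛⬛
❓❓❓❓❓❓❓❓❓❓❓❓⬛⬛⬛
❓❓❓❓❓❓❓❓❓❓❓❓⬛⬛⬛
❓❓❓❓❓⬜⬜⬜⬜⬛⬛❓⬛⬛⬛
❓❓❓❓❓⬜⬜⬜⬜⬛⬛❓⬛⬛⬛
❓❓❓❓❓⬜⬜🔴⬜⬛⬛❓⬛⬛⬛
❓❓❓❓❓⬜⬜🚪⬜⬛⬛❓⬛⬛⬛
❓❓❓❓❓⬛⬛⬜⬛⬛⬛❓⬛⬛⬛
❓❓❓❓❓⬛⬛⬜⬛⬛⬛❓⬛⬛⬛
❓❓❓❓❓⬛⬛⬜⬛⬛❓❓⬛⬛⬛
❓❓❓❓❓⬛⬛⬜⬛⬛❓❓⬛⬛⬛
❓❓❓❓❓⬛⬛⬜⬛⬛❓❓⬛⬛⬛
❓❓❓❓❓❓❓❓❓❓❓❓⬛⬛⬛

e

❓❓❓❓❓❓❓❓❓❓❓⬛⬛⬛⬛
❓❓❓❓❓❓❓❓❓❓❓⬛⬛⬛⬛
❓❓❓❓❓❓❓❓❓❓❓⬛⬛⬛⬛
❓❓❓❓❓❓❓❓❓❓❓⬛⬛⬛⬛
❓❓❓❓❓❓❓❓❓❓❓⬛⬛⬛⬛
❓❓❓❓⬜⬜⬜⬜⬛⬛❓⬛⬛⬛⬛
❓❓❓❓⬜⬜⬜⬜⬛⬛❓⬛⬛⬛⬛
❓❓❓❓⬜⬜⬜🔴⬛⬛❓⬛⬛⬛⬛
❓❓❓❓⬜⬜🚪⬜⬛⬛❓⬛⬛⬛⬛
❓❓❓❓⬛⬛⬜⬛⬛⬛❓⬛⬛⬛⬛
❓❓❓❓⬛⬛⬜⬛⬛⬛❓⬛⬛⬛⬛
❓❓❓❓⬛⬛⬜⬛⬛❓❓⬛⬛⬛⬛
❓❓❓❓⬛⬛⬜⬛⬛❓❓⬛⬛⬛⬛
❓❓❓❓⬛⬛⬜⬛⬛❓❓⬛⬛⬛⬛
❓❓❓❓❓❓❓❓❓❓❓⬛⬛⬛⬛

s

❓❓❓❓❓❓❓❓❓❓❓⬛⬛⬛⬛
❓❓❓❓❓❓❓❓❓❓❓⬛⬛⬛⬛
❓❓❓❓❓❓❓❓❓❓❓⬛⬛⬛⬛
❓❓❓❓❓❓❓❓❓❓❓⬛⬛⬛⬛
❓❓❓❓⬜⬜⬜⬜⬛⬛❓⬛⬛⬛⬛
❓❓❓❓⬜⬜⬜⬜⬛⬛❓⬛⬛⬛⬛
❓❓❓❓⬜⬜⬜⬜⬛⬛❓⬛⬛⬛⬛
❓❓❓❓⬜⬜🚪🔴⬛⬛❓⬛⬛⬛⬛
❓❓❓❓⬛⬛⬜⬛⬛⬛❓⬛⬛⬛⬛
❓❓❓❓⬛⬛⬜⬛⬛⬛❓⬛⬛⬛⬛
❓❓❓❓⬛⬛⬜⬛⬛❓❓⬛⬛⬛⬛
❓❓❓❓⬛⬛⬜⬛⬛❓❓⬛⬛⬛⬛
❓❓❓❓⬛⬛⬜⬛⬛❓❓⬛⬛⬛⬛
❓❓❓❓❓❓❓❓❓❓❓⬛⬛⬛⬛
❓❓❓❓❓❓❓❓❓❓❓⬛⬛⬛⬛

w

❓❓❓❓❓❓❓❓❓❓❓❓⬛⬛⬛
❓❓❓❓❓❓❓❓❓❓❓❓⬛⬛⬛
❓❓❓❓❓❓❓❓❓❓❓❓⬛⬛⬛
❓❓❓❓❓❓❓❓❓❓❓❓⬛⬛⬛
❓❓❓❓❓⬜⬜⬜⬜⬛⬛❓⬛⬛⬛
❓❓❓❓❓⬜⬜⬜⬜⬛⬛❓⬛⬛⬛
❓❓❓❓❓⬜⬜⬜⬜⬛⬛❓⬛⬛⬛
❓❓❓❓❓⬜⬜🔴⬜⬛⬛❓⬛⬛⬛
❓❓❓❓❓⬛⬛⬜⬛⬛⬛❓⬛⬛⬛
❓❓❓❓❓⬛⬛⬜⬛⬛⬛❓⬛⬛⬛
❓❓❓❓❓⬛⬛⬜⬛⬛❓❓⬛⬛⬛
❓❓❓❓❓⬛⬛⬜⬛⬛❓❓⬛⬛⬛
❓❓❓❓❓⬛⬛⬜⬛⬛❓❓⬛⬛⬛
❓❓❓❓❓❓❓❓❓❓❓❓⬛⬛⬛
❓❓❓❓❓❓❓❓❓❓❓❓⬛⬛⬛

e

❓❓❓❓❓❓❓❓❓❓❓⬛⬛⬛⬛
❓❓❓❓❓❓❓❓❓❓❓⬛⬛⬛⬛
❓❓❓❓❓❓❓❓❓❓❓⬛⬛⬛⬛
❓❓❓❓❓❓❓❓❓❓❓⬛⬛⬛⬛
❓❓❓❓⬜⬜⬜⬜⬛⬛❓⬛⬛⬛⬛
❓❓❓❓⬜⬜⬜⬜⬛⬛❓⬛⬛⬛⬛
❓❓❓❓⬜⬜⬜⬜⬛⬛❓⬛⬛⬛⬛
❓❓❓❓⬜⬜🚪🔴⬛⬛❓⬛⬛⬛⬛
❓❓❓❓⬛⬛⬜⬛⬛⬛❓⬛⬛⬛⬛
❓❓❓❓⬛⬛⬜⬛⬛⬛❓⬛⬛⬛⬛
❓❓❓❓⬛⬛⬜⬛⬛❓❓⬛⬛⬛⬛
❓❓❓❓⬛⬛⬜⬛⬛❓❓⬛⬛⬛⬛
❓❓❓❓⬛⬛⬜⬛⬛❓❓⬛⬛⬛⬛
❓❓❓❓❓❓❓❓❓❓❓⬛⬛⬛⬛
❓❓❓❓❓❓❓❓❓❓❓⬛⬛⬛⬛

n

❓❓❓❓❓❓❓❓❓❓❓⬛⬛⬛⬛
❓❓❓❓❓❓❓❓❓❓❓⬛⬛⬛⬛
❓❓❓❓❓❓❓❓❓❓❓⬛⬛⬛⬛
❓❓❓❓❓❓❓❓❓❓❓⬛⬛⬛⬛
❓❓❓❓❓❓❓❓❓❓❓⬛⬛⬛⬛
❓❓❓❓⬜⬜⬜⬜⬛⬛❓⬛⬛⬛⬛
❓❓❓❓⬜⬜⬜⬜⬛⬛❓⬛⬛⬛⬛
❓❓❓❓⬜⬜⬜🔴⬛⬛❓⬛⬛⬛⬛
❓❓❓❓⬜⬜🚪⬜⬛⬛❓⬛⬛⬛⬛
❓❓❓❓⬛⬛⬜⬛⬛⬛❓⬛⬛⬛⬛
❓❓❓❓⬛⬛⬜⬛⬛⬛❓⬛⬛⬛⬛
❓❓❓❓⬛⬛⬜⬛⬛❓❓⬛⬛⬛⬛
❓❓❓❓⬛⬛⬜⬛⬛❓❓⬛⬛⬛⬛
❓❓❓❓⬛⬛⬜⬛⬛❓❓⬛⬛⬛⬛
❓❓❓❓❓❓❓❓❓❓❓⬛⬛⬛⬛

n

❓❓❓❓❓❓❓❓❓❓❓⬛⬛⬛⬛
❓❓❓❓❓❓❓❓❓❓❓⬛⬛⬛⬛
❓❓❓❓❓❓❓❓❓❓❓⬛⬛⬛⬛
❓❓❓❓❓❓❓❓❓❓❓⬛⬛⬛⬛
❓❓❓❓❓❓❓❓❓❓❓⬛⬛⬛⬛
❓❓❓❓❓⬜⬜⬜⬛⬛❓⬛⬛⬛⬛
❓❓❓❓⬜⬜⬜⬜⬛⬛❓⬛⬛⬛⬛
❓❓❓❓⬜⬜⬜🔴⬛⬛❓⬛⬛⬛⬛
❓❓❓❓⬜⬜⬜⬜⬛⬛❓⬛⬛⬛⬛
❓❓❓❓⬜⬜🚪⬜⬛⬛❓⬛⬛⬛⬛
❓❓❓❓⬛⬛⬜⬛⬛⬛❓⬛⬛⬛⬛
❓❓❓❓⬛⬛⬜⬛⬛⬛❓⬛⬛⬛⬛
❓❓❓❓⬛⬛⬜⬛⬛❓❓⬛⬛⬛⬛
❓❓❓❓⬛⬛⬜⬛⬛❓❓⬛⬛⬛⬛
❓❓❓❓⬛⬛⬜⬛⬛❓❓⬛⬛⬛⬛

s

❓❓❓❓❓❓❓❓❓❓❓⬛⬛⬛⬛
❓❓❓❓❓❓❓❓❓❓❓⬛⬛⬛⬛
❓❓❓❓❓❓❓❓❓❓❓⬛⬛⬛⬛
❓❓❓❓❓❓❓❓❓❓❓⬛⬛⬛⬛
❓❓❓❓❓⬜⬜⬜⬛⬛❓⬛⬛⬛⬛
❓❓❓❓⬜⬜⬜⬜⬛⬛❓⬛⬛⬛⬛
❓❓❓❓⬜⬜⬜⬜⬛⬛❓⬛⬛⬛⬛
❓❓❓❓⬜⬜⬜🔴⬛⬛❓⬛⬛⬛⬛
❓❓❓❓⬜⬜🚪⬜⬛⬛❓⬛⬛⬛⬛
❓❓❓❓⬛⬛⬜⬛⬛⬛❓⬛⬛⬛⬛
❓❓❓❓⬛⬛⬜⬛⬛⬛❓⬛⬛⬛⬛
❓❓❓❓⬛⬛⬜⬛⬛❓❓⬛⬛⬛⬛
❓❓❓❓⬛⬛⬜⬛⬛❓❓⬛⬛⬛⬛
❓❓❓❓⬛⬛⬜⬛⬛❓❓⬛⬛⬛⬛
❓❓❓❓❓❓❓❓❓❓❓⬛⬛⬛⬛

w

❓❓❓❓❓❓❓❓❓❓❓❓⬛⬛⬛
❓❓❓❓❓❓❓❓❓❓❓❓⬛⬛⬛
❓❓❓❓❓❓❓❓❓❓❓❓⬛⬛⬛
❓❓❓❓❓❓❓❓❓❓❓❓⬛⬛⬛
❓❓❓❓❓❓⬜⬜⬜⬛⬛❓⬛⬛⬛
❓❓❓❓❓⬜⬜⬜⬜⬛⬛❓⬛⬛⬛
❓❓❓❓❓⬜⬜⬜⬜⬛⬛❓⬛⬛⬛
❓❓❓❓❓⬜⬜🔴⬜⬛⬛❓⬛⬛⬛
❓❓❓❓❓⬜⬜🚪⬜⬛⬛❓⬛⬛⬛
❓❓❓❓❓⬛⬛⬜⬛⬛⬛❓⬛⬛⬛
❓❓❓❓❓⬛⬛⬜⬛⬛⬛❓⬛⬛⬛
❓❓❓❓❓⬛⬛⬜⬛⬛❓❓⬛⬛⬛
❓❓❓❓❓⬛⬛⬜⬛⬛❓❓⬛⬛⬛
❓❓❓❓❓⬛⬛⬜⬛⬛❓❓⬛⬛⬛
❓❓❓❓❓❓❓❓❓❓❓❓⬛⬛⬛

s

❓❓❓❓❓❓❓❓❓❓❓❓⬛⬛⬛
❓❓❓❓❓❓❓❓❓❓❓❓⬛⬛⬛
❓❓❓❓❓❓❓❓❓❓❓❓⬛⬛⬛
❓❓❓❓❓❓⬜⬜⬜⬛⬛❓⬛⬛⬛
❓❓❓❓❓⬜⬜⬜⬜⬛⬛❓⬛⬛⬛
❓❓❓❓❓⬜⬜⬜⬜⬛⬛❓⬛⬛⬛
❓❓❓❓❓⬜⬜⬜⬜⬛⬛❓⬛⬛⬛
❓❓❓❓❓⬜⬜🔴⬜⬛⬛❓⬛⬛⬛
❓❓❓❓❓⬛⬛⬜⬛⬛⬛❓⬛⬛⬛
❓❓❓❓❓⬛⬛⬜⬛⬛⬛❓⬛⬛⬛
❓❓❓❓❓⬛⬛⬜⬛⬛❓❓⬛⬛⬛
❓❓❓❓❓⬛⬛⬜⬛⬛❓❓⬛⬛⬛
❓❓❓❓❓⬛⬛⬜⬛⬛❓❓⬛⬛⬛
❓❓❓❓❓❓❓❓❓❓❓❓⬛⬛⬛
❓❓❓❓❓❓❓❓❓❓❓❓⬛⬛⬛

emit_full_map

❓⬜⬜⬜⬛⬛
⬜⬜⬜⬜⬛⬛
⬜⬜⬜⬜⬛⬛
⬜⬜⬜⬜⬛⬛
⬜⬜🔴⬜⬛⬛
⬛⬛⬜⬛⬛⬛
⬛⬛⬜⬛⬛⬛
⬛⬛⬜⬛⬛❓
⬛⬛⬜⬛⬛❓
⬛⬛⬜⬛⬛❓


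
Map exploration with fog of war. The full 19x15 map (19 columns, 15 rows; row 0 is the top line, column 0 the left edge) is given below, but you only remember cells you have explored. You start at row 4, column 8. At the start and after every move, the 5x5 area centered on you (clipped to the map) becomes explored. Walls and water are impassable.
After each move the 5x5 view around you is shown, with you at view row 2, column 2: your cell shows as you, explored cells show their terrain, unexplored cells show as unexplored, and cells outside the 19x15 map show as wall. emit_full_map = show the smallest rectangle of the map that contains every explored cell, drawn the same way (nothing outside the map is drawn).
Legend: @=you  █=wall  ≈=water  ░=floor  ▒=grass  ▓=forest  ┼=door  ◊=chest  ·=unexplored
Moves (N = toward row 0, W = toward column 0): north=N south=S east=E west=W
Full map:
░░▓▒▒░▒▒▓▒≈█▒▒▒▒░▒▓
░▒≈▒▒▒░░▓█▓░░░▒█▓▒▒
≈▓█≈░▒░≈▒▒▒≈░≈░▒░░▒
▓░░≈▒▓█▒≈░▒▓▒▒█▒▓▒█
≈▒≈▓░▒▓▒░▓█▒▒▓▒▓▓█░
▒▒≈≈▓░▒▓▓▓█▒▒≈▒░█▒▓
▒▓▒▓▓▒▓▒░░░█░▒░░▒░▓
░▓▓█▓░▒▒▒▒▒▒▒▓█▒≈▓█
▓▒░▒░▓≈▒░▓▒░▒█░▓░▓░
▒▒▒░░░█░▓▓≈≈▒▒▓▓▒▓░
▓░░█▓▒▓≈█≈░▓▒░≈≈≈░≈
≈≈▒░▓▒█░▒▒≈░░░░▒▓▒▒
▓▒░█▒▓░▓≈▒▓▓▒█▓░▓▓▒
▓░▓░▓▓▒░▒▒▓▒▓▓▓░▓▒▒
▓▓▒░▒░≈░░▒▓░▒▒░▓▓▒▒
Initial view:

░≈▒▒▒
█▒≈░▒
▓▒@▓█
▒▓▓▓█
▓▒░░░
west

▒░≈▒▒
▓█▒≈░
▒▓@░▓
░▒▓▓▓
▒▓▒░░

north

▒░░▓█
▒░≈▒▒
▓█@≈░
▒▓▒░▓
░▒▓▓▓

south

▒░≈▒▒
▓█▒≈░
▒▓@░▓
░▒▓▓▓
▒▓▒░░

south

▓█▒≈░
▒▓▒░▓
░▒@▓▓
▒▓▒░░
░▒▒▒▒

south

▒▓▒░▓
░▒▓▓▓
▒▓@░░
░▒▒▒▒
▓≈▒░▓

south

░▒▓▓▓
▒▓▒░░
░▒@▒▒
▓≈▒░▓
░█░▓▓

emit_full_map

▒░░▓█·
▒░≈▒▒▒
▓█▒≈░▒
▒▓▒░▓█
░▒▓▓▓█
▒▓▒░░░
░▒@▒▒·
▓≈▒░▓·
░█░▓▓·

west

▓░▒▓▓
▓▒▓▒░
▓░@▒▒
░▓≈▒░
░░█░▓

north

░▒▓▒░
▓░▒▓▓
▓▒@▒░
▓░▒▒▒
░▓≈▒░

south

▓░▒▓▓
▓▒▓▒░
▓░@▒▒
░▓≈▒░
░░█░▓

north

░▒▓▒░
▓░▒▓▓
▓▒@▒░
▓░▒▒▒
░▓≈▒░

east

▒▓▒░▓
░▒▓▓▓
▒▓@░░
░▒▒▒▒
▓≈▒░▓


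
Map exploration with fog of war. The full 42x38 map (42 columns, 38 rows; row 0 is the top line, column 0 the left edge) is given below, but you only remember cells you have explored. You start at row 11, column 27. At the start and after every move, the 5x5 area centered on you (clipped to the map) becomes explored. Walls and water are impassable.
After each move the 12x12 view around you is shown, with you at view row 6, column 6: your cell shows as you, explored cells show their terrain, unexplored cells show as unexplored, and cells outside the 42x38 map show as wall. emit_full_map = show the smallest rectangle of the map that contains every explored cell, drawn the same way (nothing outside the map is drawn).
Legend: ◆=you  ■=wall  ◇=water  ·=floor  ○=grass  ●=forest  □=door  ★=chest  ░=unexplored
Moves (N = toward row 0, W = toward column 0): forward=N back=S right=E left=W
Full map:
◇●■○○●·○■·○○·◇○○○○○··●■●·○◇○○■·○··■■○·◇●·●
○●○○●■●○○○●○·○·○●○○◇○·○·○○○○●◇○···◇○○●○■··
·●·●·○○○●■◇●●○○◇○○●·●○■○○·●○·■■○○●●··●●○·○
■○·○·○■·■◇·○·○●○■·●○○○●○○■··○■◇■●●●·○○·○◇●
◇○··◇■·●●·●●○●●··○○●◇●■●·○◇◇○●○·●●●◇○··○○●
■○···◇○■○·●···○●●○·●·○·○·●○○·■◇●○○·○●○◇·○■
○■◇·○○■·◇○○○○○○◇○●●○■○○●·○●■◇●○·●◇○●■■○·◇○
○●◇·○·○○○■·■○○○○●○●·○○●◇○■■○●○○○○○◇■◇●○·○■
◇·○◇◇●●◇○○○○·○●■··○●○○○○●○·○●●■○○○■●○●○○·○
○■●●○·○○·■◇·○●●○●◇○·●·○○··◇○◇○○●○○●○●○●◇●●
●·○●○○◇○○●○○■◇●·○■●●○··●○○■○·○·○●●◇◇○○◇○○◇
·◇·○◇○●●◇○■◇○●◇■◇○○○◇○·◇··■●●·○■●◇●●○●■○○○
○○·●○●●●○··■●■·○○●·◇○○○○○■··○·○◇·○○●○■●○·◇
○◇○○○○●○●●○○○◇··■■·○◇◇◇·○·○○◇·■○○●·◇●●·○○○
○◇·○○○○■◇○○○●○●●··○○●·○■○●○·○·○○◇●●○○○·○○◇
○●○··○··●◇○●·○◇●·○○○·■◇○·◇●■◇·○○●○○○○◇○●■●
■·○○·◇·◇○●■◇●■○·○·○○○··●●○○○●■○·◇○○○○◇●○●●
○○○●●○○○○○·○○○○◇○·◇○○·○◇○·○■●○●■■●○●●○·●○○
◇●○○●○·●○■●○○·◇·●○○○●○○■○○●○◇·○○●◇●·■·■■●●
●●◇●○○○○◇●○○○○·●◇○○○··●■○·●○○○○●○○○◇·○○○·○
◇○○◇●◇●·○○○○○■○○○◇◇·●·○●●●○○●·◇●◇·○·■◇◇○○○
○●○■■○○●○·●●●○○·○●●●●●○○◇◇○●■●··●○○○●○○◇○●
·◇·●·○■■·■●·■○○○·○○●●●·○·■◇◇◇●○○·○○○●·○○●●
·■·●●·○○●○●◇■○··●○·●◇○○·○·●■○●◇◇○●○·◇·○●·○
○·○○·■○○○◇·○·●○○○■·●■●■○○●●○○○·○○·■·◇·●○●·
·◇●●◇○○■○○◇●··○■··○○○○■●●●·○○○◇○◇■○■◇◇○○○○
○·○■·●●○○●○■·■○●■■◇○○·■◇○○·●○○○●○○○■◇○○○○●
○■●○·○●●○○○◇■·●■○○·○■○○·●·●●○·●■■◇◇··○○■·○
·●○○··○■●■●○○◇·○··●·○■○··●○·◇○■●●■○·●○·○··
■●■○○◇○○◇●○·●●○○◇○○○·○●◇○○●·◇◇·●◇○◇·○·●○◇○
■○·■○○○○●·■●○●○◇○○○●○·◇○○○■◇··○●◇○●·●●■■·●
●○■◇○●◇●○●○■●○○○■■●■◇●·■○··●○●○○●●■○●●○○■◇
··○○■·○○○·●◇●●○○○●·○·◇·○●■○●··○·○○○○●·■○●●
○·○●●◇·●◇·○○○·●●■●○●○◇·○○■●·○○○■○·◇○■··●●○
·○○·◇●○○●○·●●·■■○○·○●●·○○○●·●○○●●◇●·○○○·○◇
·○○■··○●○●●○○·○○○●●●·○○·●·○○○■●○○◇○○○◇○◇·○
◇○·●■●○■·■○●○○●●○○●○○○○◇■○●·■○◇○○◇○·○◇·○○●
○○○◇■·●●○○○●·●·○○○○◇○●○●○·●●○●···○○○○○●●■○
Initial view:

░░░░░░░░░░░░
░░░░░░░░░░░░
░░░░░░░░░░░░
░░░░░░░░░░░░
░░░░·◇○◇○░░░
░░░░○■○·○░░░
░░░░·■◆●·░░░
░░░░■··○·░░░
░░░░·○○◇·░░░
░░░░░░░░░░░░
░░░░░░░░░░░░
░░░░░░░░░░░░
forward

░░░░░░░░░░░░
░░░░░░░░░░░░
░░░░░░░░░░░░
░░░░░░░░░░░░
░░░░○·○●●░░░
░░░░·◇○◇○░░░
░░░░○■◆·○░░░
░░░░·■●●·░░░
░░░░■··○·░░░
░░░░·○○◇·░░░
░░░░░░░░░░░░
░░░░░░░░░░░░

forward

░░░░░░░░░░░░
░░░░░░░░░░░░
░░░░░░░░░░░░
░░░░░░░░░░░░
░░░░■■○●○░░░
░░░░○·○●●░░░
░░░░·◇◆◇○░░░
░░░░○■○·○░░░
░░░░·■●●·░░░
░░░░■··○·░░░
░░░░·○○◇·░░░
░░░░░░░░░░░░

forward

░░░░░░░░░░░░
░░░░░░░░░░░░
░░░░░░░░░░░░
░░░░░░░░░░░░
░░░░○●■◇●░░░
░░░░■■○●○░░░
░░░░○·◆●●░░░
░░░░·◇○◇○░░░
░░░░○■○·○░░░
░░░░·■●●·░░░
░░░░■··○·░░░
░░░░·○○◇·░░░

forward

░░░░░░░░░░░░
░░░░░░░░░░░░
░░░░░░░░░░░░
░░░░░░░░░░░░
░░░░●○○·■░░░
░░░░○●■◇●░░░
░░░░■■◆●○░░░
░░░░○·○●●░░░
░░░░·◇○◇○░░░
░░░░○■○·○░░░
░░░░·■●●·░░░
░░░░■··○·░░░

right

░░░░░░░░░░░░
░░░░░░░░░░░░
░░░░░░░░░░░░
░░░░░░░░░░░░
░░░●○○·■◇░░░
░░░○●■◇●○░░░
░░░■■○◆○○░░░
░░░○·○●●■░░░
░░░·◇○◇○○░░░
░░░○■○·○░░░░
░░░·■●●·░░░░
░░░■··○·░░░░

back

░░░░░░░░░░░░
░░░░░░░░░░░░
░░░░░░░░░░░░
░░░●○○·■◇░░░
░░░○●■◇●○░░░
░░░■■○●○○░░░
░░░○·○◆●■░░░
░░░·◇○◇○○░░░
░░░○■○·○·░░░
░░░·■●●·░░░░
░░░■··○·░░░░
░░░·○○◇·░░░░

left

░░░░░░░░░░░░
░░░░░░░░░░░░
░░░░░░░░░░░░
░░░░●○○·■◇░░
░░░░○●■◇●○░░
░░░░■■○●○○░░
░░░░○·◆●●■░░
░░░░·◇○◇○○░░
░░░░○■○·○·░░
░░░░·■●●·░░░
░░░░■··○·░░░
░░░░·○○◇·░░░

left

░░░░░░░░░░░░
░░░░░░░░░░░░
░░░░░░░░░░░░
░░░░░●○○·■◇░
░░░░·○●■◇●○░
░░░░○■■○●○○░
░░░░●○◆○●●■░
░░░░··◇○◇○○░
░░░░○○■○·○·░
░░░░░·■●●·░░
░░░░░■··○·░░
░░░░░·○○◇·░░

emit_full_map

░●○○·■◇
·○●■◇●○
○■■○●○○
●○◆○●●■
··◇○◇○○
○○■○·○·
░·■●●·░
░■··○·░
░·○○◇·░

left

░░░░░░░░░░░░
░░░░░░░░░░░░
░░░░░░░░░░░░
░░░░░░●○○·■◇
░░░░●·○●■◇●○
░░░░◇○■■○●○○
░░░░○●◆·○●●■
░░░░○··◇○◇○○
░░░░●○○■○·○·
░░░░░░·■●●·░
░░░░░░■··○·░
░░░░░░·○○◇·░

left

░░░░░░░░░░░░
░░░░░░░░░░░░
░░░░░░░░░░░░
░░░░░░░●○○·■
░░░░○●·○●■◇●
░░░░●◇○■■○●○
░░░░○○◆○·○●●
░░░░○○··◇○◇○
░░░░·●○○■○·○
░░░░░░░·■●●·
░░░░░░░■··○·
░░░░░░░·○○◇·

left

░░░░░░░░░░░░
░░░░░░░░░░░░
░░░░░░░░░░░░
░░░░░░░░●○○·
░░░░○○●·○●■◇
░░░░○●◇○■■○●
░░░░○○◆●○·○●
░░░░·○○··◇○◇
░░░░··●○○■○·
░░░░░░░░·■●●
░░░░░░░░■··○
░░░░░░░░·○○◇

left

░░░░░░░░░░░░
░░░░░░░░░░░░
░░░░░░░░░░░░
░░░░░░░░░●○○
░░░░■○○●·○●■
░░░░○○●◇○■■○
░░░░○○◆○●○·○
░░░░●·○○··◇○
░░░░○··●○○■○
░░░░░░░░░·■●
░░░░░░░░░■··
░░░░░░░░░·○○

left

░░░░░░░░░░░░
░░░░░░░░░░░░
░░░░░░░░░░░░
░░░░░░░░░░●○
░░░░○■○○●·○●
░░░░·○○●◇○■■
░░░░●○◆○○●○·
░░░░·●·○○··◇
░░░░●○··●○○■
░░░░░░░░░░·■
░░░░░░░░░░■·
░░░░░░░░░░·○

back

░░░░░░░░░░░░
░░░░░░░░░░░░
░░░░░░░░░░●○
░░░░○■○○●·○●
░░░░·○○●◇○■■
░░░░●○○○○●○·
░░░░·●◆○○··◇
░░░░●○··●○○■
░░░░○◇○·◇░·■
░░░░░░░░░░■·
░░░░░░░░░░·○
░░░░░░░░░░░░

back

░░░░░░░░░░░░
░░░░░░░░░░●○
░░░░○■○○●·○●
░░░░·○○●◇○■■
░░░░●○○○○●○·
░░░░·●·○○··◇
░░░░●○◆·●○○■
░░░░○◇○·◇░·■
░░░░◇○○○○░■·
░░░░░░░░░░·○
░░░░░░░░░░░░
░░░░░░░░░░░░

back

░░░░░░░░░░●○
░░░░○■○○●·○●
░░░░·○○●◇○■■
░░░░●○○○○●○·
░░░░·●·○○··◇
░░░░●○··●○○■
░░░░○◇◆·◇░·■
░░░░◇○○○○░■·
░░░░○◇◇◇·░·○
░░░░░░░░░░░░
░░░░░░░░░░░░
░░░░░░░░░░░░

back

░░░░○■○○●·○●
░░░░·○○●◇○■■
░░░░●○○○○●○·
░░░░·●·○○··◇
░░░░●○··●○○■
░░░░○◇○·◇░·■
░░░░◇○◆○○░■·
░░░░○◇◇◇·░·○
░░░░○●·○■░░░
░░░░░░░░░░░░
░░░░░░░░░░░░
░░░░░░░░░░░░

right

░░░○■○○●·○●■
░░░·○○●◇○■■○
░░░●○○○○●○·○
░░░·●·○○··◇○
░░░●○··●○○■○
░░░○◇○·◇··■●
░░░◇○○◆○○■··
░░░○◇◇◇·○·○○
░░░○●·○■○░░░
░░░░░░░░░░░░
░░░░░░░░░░░░
░░░░░░░░░░░░

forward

░░░░░░░░░●○○
░░░○■○○●·○●■
░░░·○○●◇○■■○
░░░●○○○○●○·○
░░░·●·○○··◇○
░░░●○··●○○■○
░░░○◇○◆◇··■●
░░░◇○○○○○■··
░░░○◇◇◇·○·○○
░░░○●·○■○░░░
░░░░░░░░░░░░
░░░░░░░░░░░░

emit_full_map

░░░░░░●○○·■◇
○■○○●·○●■◇●○
·○○●◇○■■○●○○
●○○○○●○·○●●■
·●·○○··◇○◇○○
●○··●○○■○·○·
○◇○◆◇··■●●·░
◇○○○○○■··○·░
○◇◇◇·○·○○◇·░
○●·○■○░░░░░░

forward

░░░░░░░░░░░░
░░░░░░░░░●○○
░░░○■○○●·○●■
░░░·○○●◇○■■○
░░░●○○○○●○·○
░░░·●·○○··◇○
░░░●○·◆●○○■○
░░░○◇○·◇··■●
░░░◇○○○○○■··
░░░○◇◇◇·○·○○
░░░○●·○■○░░░
░░░░░░░░░░░░

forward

░░░░░░░░░░░░
░░░░░░░░░░░░
░░░░░░░░░●○○
░░░○■○○●·○●■
░░░·○○●◇○■■○
░░░●○○○○●○·○
░░░·●·◆○··◇○
░░░●○··●○○■○
░░░○◇○·◇··■●
░░░◇○○○○○■··
░░░○◇◇◇·○·○○
░░░○●·○■○░░░

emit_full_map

░░░░░░●○○·■◇
○■○○●·○●■◇●○
·○○●◇○■■○●○○
●○○○○●○·○●●■
·●·◆○··◇○◇○○
●○··●○○■○·○·
○◇○·◇··■●●·░
◇○○○○○■··○·░
○◇◇◇·○·○○◇·░
○●·○■○░░░░░░


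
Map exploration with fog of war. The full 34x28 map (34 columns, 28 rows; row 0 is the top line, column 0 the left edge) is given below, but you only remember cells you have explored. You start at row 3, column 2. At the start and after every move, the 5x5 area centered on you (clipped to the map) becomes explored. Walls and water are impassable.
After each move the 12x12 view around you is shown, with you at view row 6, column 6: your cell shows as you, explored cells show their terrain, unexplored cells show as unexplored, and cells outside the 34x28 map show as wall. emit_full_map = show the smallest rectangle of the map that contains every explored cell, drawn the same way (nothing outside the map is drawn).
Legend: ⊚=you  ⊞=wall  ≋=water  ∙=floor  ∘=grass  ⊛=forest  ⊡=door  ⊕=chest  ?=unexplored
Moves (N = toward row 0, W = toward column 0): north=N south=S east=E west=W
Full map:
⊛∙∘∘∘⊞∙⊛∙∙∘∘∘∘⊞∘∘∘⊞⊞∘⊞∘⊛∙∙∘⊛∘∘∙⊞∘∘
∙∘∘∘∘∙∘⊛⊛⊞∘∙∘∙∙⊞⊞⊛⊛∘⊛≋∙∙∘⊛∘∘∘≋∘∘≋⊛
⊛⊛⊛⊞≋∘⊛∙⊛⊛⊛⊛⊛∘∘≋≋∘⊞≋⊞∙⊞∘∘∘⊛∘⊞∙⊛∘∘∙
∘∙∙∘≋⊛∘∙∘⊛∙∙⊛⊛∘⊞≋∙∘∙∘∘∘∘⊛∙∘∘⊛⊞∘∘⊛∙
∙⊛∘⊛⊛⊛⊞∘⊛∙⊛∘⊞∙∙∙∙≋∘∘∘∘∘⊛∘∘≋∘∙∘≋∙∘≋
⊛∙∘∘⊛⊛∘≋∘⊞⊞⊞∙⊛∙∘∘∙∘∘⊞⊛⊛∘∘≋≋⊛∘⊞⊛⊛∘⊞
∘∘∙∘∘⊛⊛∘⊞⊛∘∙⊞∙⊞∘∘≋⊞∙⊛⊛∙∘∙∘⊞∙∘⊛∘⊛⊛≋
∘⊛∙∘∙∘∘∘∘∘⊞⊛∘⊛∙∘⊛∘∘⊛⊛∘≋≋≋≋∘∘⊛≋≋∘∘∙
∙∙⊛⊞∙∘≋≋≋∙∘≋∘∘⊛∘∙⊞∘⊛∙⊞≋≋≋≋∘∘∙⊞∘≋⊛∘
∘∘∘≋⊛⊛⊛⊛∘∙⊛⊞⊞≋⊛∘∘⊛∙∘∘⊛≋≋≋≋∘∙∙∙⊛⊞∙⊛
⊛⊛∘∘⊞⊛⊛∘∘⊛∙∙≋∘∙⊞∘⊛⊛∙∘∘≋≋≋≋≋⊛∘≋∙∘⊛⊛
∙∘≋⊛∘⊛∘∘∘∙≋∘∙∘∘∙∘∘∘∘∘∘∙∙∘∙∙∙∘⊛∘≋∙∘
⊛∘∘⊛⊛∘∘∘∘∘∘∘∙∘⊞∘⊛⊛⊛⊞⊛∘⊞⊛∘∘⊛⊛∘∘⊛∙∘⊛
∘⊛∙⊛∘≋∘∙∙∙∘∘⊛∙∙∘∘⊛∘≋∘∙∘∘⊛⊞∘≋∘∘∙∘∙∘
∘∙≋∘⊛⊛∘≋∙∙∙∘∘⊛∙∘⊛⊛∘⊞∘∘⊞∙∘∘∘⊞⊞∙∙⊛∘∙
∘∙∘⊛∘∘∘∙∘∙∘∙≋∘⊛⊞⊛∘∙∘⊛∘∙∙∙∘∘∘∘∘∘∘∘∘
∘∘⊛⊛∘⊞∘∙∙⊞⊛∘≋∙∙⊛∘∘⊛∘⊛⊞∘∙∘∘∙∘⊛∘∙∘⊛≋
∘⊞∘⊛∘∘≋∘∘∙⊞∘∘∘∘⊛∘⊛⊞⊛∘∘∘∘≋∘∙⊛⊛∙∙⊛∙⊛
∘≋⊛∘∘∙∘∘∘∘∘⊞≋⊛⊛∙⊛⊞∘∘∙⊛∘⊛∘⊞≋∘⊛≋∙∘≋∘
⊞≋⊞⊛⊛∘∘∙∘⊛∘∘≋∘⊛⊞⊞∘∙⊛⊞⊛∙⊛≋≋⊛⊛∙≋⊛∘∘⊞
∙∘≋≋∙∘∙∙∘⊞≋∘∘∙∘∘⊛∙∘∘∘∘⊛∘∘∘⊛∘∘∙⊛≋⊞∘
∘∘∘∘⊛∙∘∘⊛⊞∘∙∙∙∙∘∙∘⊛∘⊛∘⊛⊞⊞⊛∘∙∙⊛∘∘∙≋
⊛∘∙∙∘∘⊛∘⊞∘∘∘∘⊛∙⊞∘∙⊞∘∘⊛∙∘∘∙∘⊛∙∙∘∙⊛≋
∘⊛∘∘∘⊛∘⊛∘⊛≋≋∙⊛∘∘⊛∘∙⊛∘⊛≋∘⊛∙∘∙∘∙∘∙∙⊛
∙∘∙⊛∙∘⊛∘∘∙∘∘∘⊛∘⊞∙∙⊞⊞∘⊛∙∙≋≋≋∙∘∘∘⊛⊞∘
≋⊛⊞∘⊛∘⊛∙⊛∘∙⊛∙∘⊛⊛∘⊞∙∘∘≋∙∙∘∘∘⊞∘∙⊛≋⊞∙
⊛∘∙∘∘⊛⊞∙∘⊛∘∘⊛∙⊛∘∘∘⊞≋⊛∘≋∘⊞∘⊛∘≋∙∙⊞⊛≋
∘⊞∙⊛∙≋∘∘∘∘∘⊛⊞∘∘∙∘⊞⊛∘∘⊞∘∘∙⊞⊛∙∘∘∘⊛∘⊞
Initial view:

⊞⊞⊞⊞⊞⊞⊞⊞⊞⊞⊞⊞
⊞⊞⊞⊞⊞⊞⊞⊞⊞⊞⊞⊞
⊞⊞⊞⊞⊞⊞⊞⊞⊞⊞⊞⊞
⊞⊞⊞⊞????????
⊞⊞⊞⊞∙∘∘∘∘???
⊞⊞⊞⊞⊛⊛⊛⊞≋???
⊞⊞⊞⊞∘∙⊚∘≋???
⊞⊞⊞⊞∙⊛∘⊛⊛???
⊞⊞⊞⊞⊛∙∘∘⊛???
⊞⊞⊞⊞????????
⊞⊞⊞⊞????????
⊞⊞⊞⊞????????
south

⊞⊞⊞⊞⊞⊞⊞⊞⊞⊞⊞⊞
⊞⊞⊞⊞⊞⊞⊞⊞⊞⊞⊞⊞
⊞⊞⊞⊞????????
⊞⊞⊞⊞∙∘∘∘∘???
⊞⊞⊞⊞⊛⊛⊛⊞≋???
⊞⊞⊞⊞∘∙∙∘≋???
⊞⊞⊞⊞∙⊛⊚⊛⊛???
⊞⊞⊞⊞⊛∙∘∘⊛???
⊞⊞⊞⊞∘∘∙∘∘???
⊞⊞⊞⊞????????
⊞⊞⊞⊞????????
⊞⊞⊞⊞????????

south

⊞⊞⊞⊞⊞⊞⊞⊞⊞⊞⊞⊞
⊞⊞⊞⊞????????
⊞⊞⊞⊞∙∘∘∘∘???
⊞⊞⊞⊞⊛⊛⊛⊞≋???
⊞⊞⊞⊞∘∙∙∘≋???
⊞⊞⊞⊞∙⊛∘⊛⊛???
⊞⊞⊞⊞⊛∙⊚∘⊛???
⊞⊞⊞⊞∘∘∙∘∘???
⊞⊞⊞⊞∘⊛∙∘∙???
⊞⊞⊞⊞????????
⊞⊞⊞⊞????????
⊞⊞⊞⊞????????

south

⊞⊞⊞⊞????????
⊞⊞⊞⊞∙∘∘∘∘???
⊞⊞⊞⊞⊛⊛⊛⊞≋???
⊞⊞⊞⊞∘∙∙∘≋???
⊞⊞⊞⊞∙⊛∘⊛⊛???
⊞⊞⊞⊞⊛∙∘∘⊛???
⊞⊞⊞⊞∘∘⊚∘∘???
⊞⊞⊞⊞∘⊛∙∘∙???
⊞⊞⊞⊞∙∙⊛⊞∙???
⊞⊞⊞⊞????????
⊞⊞⊞⊞????????
⊞⊞⊞⊞????????

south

⊞⊞⊞⊞∙∘∘∘∘???
⊞⊞⊞⊞⊛⊛⊛⊞≋???
⊞⊞⊞⊞∘∙∙∘≋???
⊞⊞⊞⊞∙⊛∘⊛⊛???
⊞⊞⊞⊞⊛∙∘∘⊛???
⊞⊞⊞⊞∘∘∙∘∘???
⊞⊞⊞⊞∘⊛⊚∘∙???
⊞⊞⊞⊞∙∙⊛⊞∙???
⊞⊞⊞⊞∘∘∘≋⊛???
⊞⊞⊞⊞????????
⊞⊞⊞⊞????????
⊞⊞⊞⊞????????

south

⊞⊞⊞⊞⊛⊛⊛⊞≋???
⊞⊞⊞⊞∘∙∙∘≋???
⊞⊞⊞⊞∙⊛∘⊛⊛???
⊞⊞⊞⊞⊛∙∘∘⊛???
⊞⊞⊞⊞∘∘∙∘∘???
⊞⊞⊞⊞∘⊛∙∘∙???
⊞⊞⊞⊞∙∙⊚⊞∙???
⊞⊞⊞⊞∘∘∘≋⊛???
⊞⊞⊞⊞⊛⊛∘∘⊞???
⊞⊞⊞⊞????????
⊞⊞⊞⊞????????
⊞⊞⊞⊞????????

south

⊞⊞⊞⊞∘∙∙∘≋???
⊞⊞⊞⊞∙⊛∘⊛⊛???
⊞⊞⊞⊞⊛∙∘∘⊛???
⊞⊞⊞⊞∘∘∙∘∘???
⊞⊞⊞⊞∘⊛∙∘∙???
⊞⊞⊞⊞∙∙⊛⊞∙???
⊞⊞⊞⊞∘∘⊚≋⊛???
⊞⊞⊞⊞⊛⊛∘∘⊞???
⊞⊞⊞⊞∙∘≋⊛∘???
⊞⊞⊞⊞????????
⊞⊞⊞⊞????????
⊞⊞⊞⊞????????

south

⊞⊞⊞⊞∙⊛∘⊛⊛???
⊞⊞⊞⊞⊛∙∘∘⊛???
⊞⊞⊞⊞∘∘∙∘∘???
⊞⊞⊞⊞∘⊛∙∘∙???
⊞⊞⊞⊞∙∙⊛⊞∙???
⊞⊞⊞⊞∘∘∘≋⊛???
⊞⊞⊞⊞⊛⊛⊚∘⊞???
⊞⊞⊞⊞∙∘≋⊛∘???
⊞⊞⊞⊞⊛∘∘⊛⊛???
⊞⊞⊞⊞????????
⊞⊞⊞⊞????????
⊞⊞⊞⊞????????

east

⊞⊞⊞∙⊛∘⊛⊛????
⊞⊞⊞⊛∙∘∘⊛????
⊞⊞⊞∘∘∙∘∘????
⊞⊞⊞∘⊛∙∘∙????
⊞⊞⊞∙∙⊛⊞∙∘???
⊞⊞⊞∘∘∘≋⊛⊛???
⊞⊞⊞⊛⊛∘⊚⊞⊛???
⊞⊞⊞∙∘≋⊛∘⊛???
⊞⊞⊞⊛∘∘⊛⊛∘???
⊞⊞⊞?????????
⊞⊞⊞?????????
⊞⊞⊞?????????

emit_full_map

∙∘∘∘∘?
⊛⊛⊛⊞≋?
∘∙∙∘≋?
∙⊛∘⊛⊛?
⊛∙∘∘⊛?
∘∘∙∘∘?
∘⊛∙∘∙?
∙∙⊛⊞∙∘
∘∘∘≋⊛⊛
⊛⊛∘⊚⊞⊛
∙∘≋⊛∘⊛
⊛∘∘⊛⊛∘

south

⊞⊞⊞⊛∙∘∘⊛????
⊞⊞⊞∘∘∙∘∘????
⊞⊞⊞∘⊛∙∘∙????
⊞⊞⊞∙∙⊛⊞∙∘???
⊞⊞⊞∘∘∘≋⊛⊛???
⊞⊞⊞⊛⊛∘∘⊞⊛???
⊞⊞⊞∙∘≋⊚∘⊛???
⊞⊞⊞⊛∘∘⊛⊛∘???
⊞⊞⊞?⊛∙⊛∘≋???
⊞⊞⊞?????????
⊞⊞⊞?????????
⊞⊞⊞?????????

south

⊞⊞⊞∘∘∙∘∘????
⊞⊞⊞∘⊛∙∘∙????
⊞⊞⊞∙∙⊛⊞∙∘???
⊞⊞⊞∘∘∘≋⊛⊛???
⊞⊞⊞⊛⊛∘∘⊞⊛???
⊞⊞⊞∙∘≋⊛∘⊛???
⊞⊞⊞⊛∘∘⊚⊛∘???
⊞⊞⊞?⊛∙⊛∘≋???
⊞⊞⊞?∙≋∘⊛⊛???
⊞⊞⊞?????????
⊞⊞⊞?????????
⊞⊞⊞?????????

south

⊞⊞⊞∘⊛∙∘∙????
⊞⊞⊞∙∙⊛⊞∙∘???
⊞⊞⊞∘∘∘≋⊛⊛???
⊞⊞⊞⊛⊛∘∘⊞⊛???
⊞⊞⊞∙∘≋⊛∘⊛???
⊞⊞⊞⊛∘∘⊛⊛∘???
⊞⊞⊞?⊛∙⊚∘≋???
⊞⊞⊞?∙≋∘⊛⊛???
⊞⊞⊞?∙∘⊛∘∘???
⊞⊞⊞?????????
⊞⊞⊞?????????
⊞⊞⊞?????????

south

⊞⊞⊞∙∙⊛⊞∙∘???
⊞⊞⊞∘∘∘≋⊛⊛???
⊞⊞⊞⊛⊛∘∘⊞⊛???
⊞⊞⊞∙∘≋⊛∘⊛???
⊞⊞⊞⊛∘∘⊛⊛∘???
⊞⊞⊞?⊛∙⊛∘≋???
⊞⊞⊞?∙≋⊚⊛⊛???
⊞⊞⊞?∙∘⊛∘∘???
⊞⊞⊞?∘⊛⊛∘⊞???
⊞⊞⊞?????????
⊞⊞⊞?????????
⊞⊞⊞?????????

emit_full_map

∙∘∘∘∘?
⊛⊛⊛⊞≋?
∘∙∙∘≋?
∙⊛∘⊛⊛?
⊛∙∘∘⊛?
∘∘∙∘∘?
∘⊛∙∘∙?
∙∙⊛⊞∙∘
∘∘∘≋⊛⊛
⊛⊛∘∘⊞⊛
∙∘≋⊛∘⊛
⊛∘∘⊛⊛∘
?⊛∙⊛∘≋
?∙≋⊚⊛⊛
?∙∘⊛∘∘
?∘⊛⊛∘⊞

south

⊞⊞⊞∘∘∘≋⊛⊛???
⊞⊞⊞⊛⊛∘∘⊞⊛???
⊞⊞⊞∙∘≋⊛∘⊛???
⊞⊞⊞⊛∘∘⊛⊛∘???
⊞⊞⊞?⊛∙⊛∘≋???
⊞⊞⊞?∙≋∘⊛⊛???
⊞⊞⊞?∙∘⊚∘∘???
⊞⊞⊞?∘⊛⊛∘⊞???
⊞⊞⊞?⊞∘⊛∘∘???
⊞⊞⊞?????????
⊞⊞⊞?????????
⊞⊞⊞?????????

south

⊞⊞⊞⊛⊛∘∘⊞⊛???
⊞⊞⊞∙∘≋⊛∘⊛???
⊞⊞⊞⊛∘∘⊛⊛∘???
⊞⊞⊞?⊛∙⊛∘≋???
⊞⊞⊞?∙≋∘⊛⊛???
⊞⊞⊞?∙∘⊛∘∘???
⊞⊞⊞?∘⊛⊚∘⊞???
⊞⊞⊞?⊞∘⊛∘∘???
⊞⊞⊞?≋⊛∘∘∙???
⊞⊞⊞?????????
⊞⊞⊞?????????
⊞⊞⊞?????????

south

⊞⊞⊞∙∘≋⊛∘⊛???
⊞⊞⊞⊛∘∘⊛⊛∘???
⊞⊞⊞?⊛∙⊛∘≋???
⊞⊞⊞?∙≋∘⊛⊛???
⊞⊞⊞?∙∘⊛∘∘???
⊞⊞⊞?∘⊛⊛∘⊞???
⊞⊞⊞?⊞∘⊚∘∘???
⊞⊞⊞?≋⊛∘∘∙???
⊞⊞⊞?≋⊞⊛⊛∘???
⊞⊞⊞?????????
⊞⊞⊞?????????
⊞⊞⊞?????????

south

⊞⊞⊞⊛∘∘⊛⊛∘???
⊞⊞⊞?⊛∙⊛∘≋???
⊞⊞⊞?∙≋∘⊛⊛???
⊞⊞⊞?∙∘⊛∘∘???
⊞⊞⊞?∘⊛⊛∘⊞???
⊞⊞⊞?⊞∘⊛∘∘???
⊞⊞⊞?≋⊛⊚∘∙???
⊞⊞⊞?≋⊞⊛⊛∘???
⊞⊞⊞?∘≋≋∙∘???
⊞⊞⊞?????????
⊞⊞⊞?????????
⊞⊞⊞?????????

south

⊞⊞⊞?⊛∙⊛∘≋???
⊞⊞⊞?∙≋∘⊛⊛???
⊞⊞⊞?∙∘⊛∘∘???
⊞⊞⊞?∘⊛⊛∘⊞???
⊞⊞⊞?⊞∘⊛∘∘???
⊞⊞⊞?≋⊛∘∘∙???
⊞⊞⊞?≋⊞⊚⊛∘???
⊞⊞⊞?∘≋≋∙∘???
⊞⊞⊞?∘∘∘⊛∙???
⊞⊞⊞?????????
⊞⊞⊞?????????
⊞⊞⊞?????????

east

⊞⊞?⊛∙⊛∘≋????
⊞⊞?∙≋∘⊛⊛????
⊞⊞?∙∘⊛∘∘????
⊞⊞?∘⊛⊛∘⊞????
⊞⊞?⊞∘⊛∘∘≋???
⊞⊞?≋⊛∘∘∙∘???
⊞⊞?≋⊞⊛⊚∘∘???
⊞⊞?∘≋≋∙∘∙???
⊞⊞?∘∘∘⊛∙∘???
⊞⊞??????????
⊞⊞??????????
⊞⊞??????????

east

⊞?⊛∙⊛∘≋?????
⊞?∙≋∘⊛⊛?????
⊞?∙∘⊛∘∘?????
⊞?∘⊛⊛∘⊞?????
⊞?⊞∘⊛∘∘≋∘???
⊞?≋⊛∘∘∙∘∘???
⊞?≋⊞⊛⊛⊚∘∙???
⊞?∘≋≋∙∘∙∙???
⊞?∘∘∘⊛∙∘∘???
⊞???????????
⊞???????????
⊞???????????

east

?⊛∙⊛∘≋??????
?∙≋∘⊛⊛??????
?∙∘⊛∘∘??????
?∘⊛⊛∘⊞??????
?⊞∘⊛∘∘≋∘∘???
?≋⊛∘∘∙∘∘∘???
?≋⊞⊛⊛∘⊚∙∘???
?∘≋≋∙∘∙∙∘???
?∘∘∘⊛∙∘∘⊛???
????????????
????????????
????????????

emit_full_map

∙∘∘∘∘????
⊛⊛⊛⊞≋????
∘∙∙∘≋????
∙⊛∘⊛⊛????
⊛∙∘∘⊛????
∘∘∙∘∘????
∘⊛∙∘∙????
∙∙⊛⊞∙∘???
∘∘∘≋⊛⊛???
⊛⊛∘∘⊞⊛???
∙∘≋⊛∘⊛???
⊛∘∘⊛⊛∘???
?⊛∙⊛∘≋???
?∙≋∘⊛⊛???
?∙∘⊛∘∘???
?∘⊛⊛∘⊞???
?⊞∘⊛∘∘≋∘∘
?≋⊛∘∘∙∘∘∘
?≋⊞⊛⊛∘⊚∙∘
?∘≋≋∙∘∙∙∘
?∘∘∘⊛∙∘∘⊛

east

⊛∙⊛∘≋???????
∙≋∘⊛⊛???????
∙∘⊛∘∘???????
∘⊛⊛∘⊞???????
⊞∘⊛∘∘≋∘∘∙???
≋⊛∘∘∙∘∘∘∘???
≋⊞⊛⊛∘∘⊚∘⊛???
∘≋≋∙∘∙∙∘⊞???
∘∘∘⊛∙∘∘⊛⊞???
????????????
????????????
????????????

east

∙⊛∘≋????????
≋∘⊛⊛????????
∘⊛∘∘????????
⊛⊛∘⊞????????
∘⊛∘∘≋∘∘∙⊞???
⊛∘∘∙∘∘∘∘∘???
⊞⊛⊛∘∘∙⊚⊛∘???
≋≋∙∘∙∙∘⊞≋???
∘∘⊛∙∘∘⊛⊞∘???
????????????
????????????
????????????

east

⊛∘≋?????????
∘⊛⊛?????????
⊛∘∘?????????
⊛∘⊞?????????
⊛∘∘≋∘∘∙⊞∘???
∘∘∙∘∘∘∘∘⊞???
⊛⊛∘∘∙∘⊚∘∘???
≋∙∘∙∙∘⊞≋∘???
∘⊛∙∘∘⊛⊞∘∙???
????????????
????????????
????????????

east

∘≋??????????
⊛⊛??????????
∘∘??????????
∘⊞??????????
∘∘≋∘∘∙⊞∘∘???
∘∙∘∘∘∘∘⊞≋???
⊛∘∘∙∘⊛⊚∘≋???
∙∘∙∙∘⊞≋∘∘???
⊛∙∘∘⊛⊞∘∙∙???
????????????
????????????
????????????

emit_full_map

∙∘∘∘∘????????
⊛⊛⊛⊞≋????????
∘∙∙∘≋????????
∙⊛∘⊛⊛????????
⊛∙∘∘⊛????????
∘∘∙∘∘????????
∘⊛∙∘∙????????
∙∙⊛⊞∙∘???????
∘∘∘≋⊛⊛???????
⊛⊛∘∘⊞⊛???????
∙∘≋⊛∘⊛???????
⊛∘∘⊛⊛∘???????
?⊛∙⊛∘≋???????
?∙≋∘⊛⊛???????
?∙∘⊛∘∘???????
?∘⊛⊛∘⊞???????
?⊞∘⊛∘∘≋∘∘∙⊞∘∘
?≋⊛∘∘∙∘∘∘∘∘⊞≋
?≋⊞⊛⊛∘∘∙∘⊛⊚∘≋
?∘≋≋∙∘∙∙∘⊞≋∘∘
?∘∘∘⊛∙∘∘⊛⊞∘∙∙
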